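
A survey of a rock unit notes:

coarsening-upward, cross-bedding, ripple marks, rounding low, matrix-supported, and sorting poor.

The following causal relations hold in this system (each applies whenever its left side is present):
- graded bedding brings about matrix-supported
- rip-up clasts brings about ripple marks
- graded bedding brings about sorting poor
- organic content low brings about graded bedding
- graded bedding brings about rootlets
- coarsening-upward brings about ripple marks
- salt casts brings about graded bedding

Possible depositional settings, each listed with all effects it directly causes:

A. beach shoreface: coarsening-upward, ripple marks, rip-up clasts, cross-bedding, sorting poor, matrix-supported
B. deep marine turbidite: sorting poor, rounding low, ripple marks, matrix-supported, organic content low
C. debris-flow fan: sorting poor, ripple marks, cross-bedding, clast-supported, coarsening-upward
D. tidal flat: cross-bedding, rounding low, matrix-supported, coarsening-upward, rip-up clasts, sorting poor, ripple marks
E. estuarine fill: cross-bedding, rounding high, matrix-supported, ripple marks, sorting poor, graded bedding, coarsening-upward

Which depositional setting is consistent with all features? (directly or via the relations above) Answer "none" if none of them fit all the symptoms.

D

For each candidate, compare predicted effects to what was observed:
(A) beach shoreface — does not account for rounding low
(B) deep marine turbidite — coarsening-upward NO; cross-bedding NO; ripple marks yes; rounding low yes; matrix-supported yes; sorting poor yes
(C) debris-flow fan — coarsening-upward yes; cross-bedding yes; ripple marks yes; rounding low NO; matrix-supported NO; sorting poor yes
(D) tidal flat — accounts for every observation
(E) estuarine fill — coarsening-upward yes; cross-bedding yes; ripple marks yes; rounding low NO; matrix-supported yes; sorting poor yes
(D) is the only candidate with no mismatches.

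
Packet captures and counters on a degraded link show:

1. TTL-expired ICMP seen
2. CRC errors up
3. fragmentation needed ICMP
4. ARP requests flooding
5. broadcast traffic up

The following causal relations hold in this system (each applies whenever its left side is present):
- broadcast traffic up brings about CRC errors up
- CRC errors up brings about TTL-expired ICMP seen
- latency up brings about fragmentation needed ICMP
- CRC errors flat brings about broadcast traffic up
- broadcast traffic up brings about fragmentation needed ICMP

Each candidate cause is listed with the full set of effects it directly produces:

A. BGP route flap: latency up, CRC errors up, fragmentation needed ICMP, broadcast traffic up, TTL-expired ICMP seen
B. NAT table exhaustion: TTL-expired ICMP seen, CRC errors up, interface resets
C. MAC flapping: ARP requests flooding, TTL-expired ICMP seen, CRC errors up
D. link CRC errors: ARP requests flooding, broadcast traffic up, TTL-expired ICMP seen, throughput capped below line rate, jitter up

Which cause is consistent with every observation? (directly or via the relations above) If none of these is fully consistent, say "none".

For each candidate, compare predicted effects to what was observed:
(A) BGP route flap — TTL-expired ICMP seen ✓; CRC errors up ✓; fragmentation needed ICMP ✓; ARP requests flooding ✗; broadcast traffic up ✓
(B) NAT table exhaustion — does not account for fragmentation needed ICMP, ARP requests flooding, broadcast traffic up
(C) MAC flapping — does not account for fragmentation needed ICMP, broadcast traffic up
(D) link CRC errors — TTL-expired ICMP seen ✓; CRC errors up ✓ (by broadcast traffic up → CRC errors up); fragmentation needed ICMP ✓ (by broadcast traffic up → fragmentation needed ICMP); ARP requests flooding ✓; broadcast traffic up ✓
Only (D) is consistent with every observation.

D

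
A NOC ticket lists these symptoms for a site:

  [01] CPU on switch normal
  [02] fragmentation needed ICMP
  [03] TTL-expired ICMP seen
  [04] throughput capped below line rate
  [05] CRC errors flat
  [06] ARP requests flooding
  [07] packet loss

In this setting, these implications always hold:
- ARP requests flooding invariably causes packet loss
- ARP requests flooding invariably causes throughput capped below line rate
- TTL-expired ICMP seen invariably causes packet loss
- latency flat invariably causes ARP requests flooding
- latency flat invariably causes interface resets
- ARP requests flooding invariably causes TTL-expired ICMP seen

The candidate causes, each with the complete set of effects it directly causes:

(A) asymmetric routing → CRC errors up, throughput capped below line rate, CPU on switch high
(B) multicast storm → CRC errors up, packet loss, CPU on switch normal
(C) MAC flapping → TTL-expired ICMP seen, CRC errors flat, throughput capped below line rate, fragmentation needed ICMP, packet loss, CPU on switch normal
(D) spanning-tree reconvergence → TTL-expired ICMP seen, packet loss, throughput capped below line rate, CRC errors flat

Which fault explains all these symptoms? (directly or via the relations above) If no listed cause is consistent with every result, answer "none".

none

Per-candidate check:
(A) asymmetric routing — CPU on switch normal ✗; fragmentation needed ICMP ✗; TTL-expired ICMP seen ✗; throughput capped below line rate ✓; CRC errors flat ✗; ARP requests flooding ✗; packet loss ✗
(B) multicast storm — fails on fragmentation needed ICMP, TTL-expired ICMP seen, throughput capped below line rate, CRC errors flat, ARP requests flooding (predicts CRC errors up, not CRC errors flat)
(C) MAC flapping — does not account for ARP requests flooding
(D) spanning-tree reconvergence — CPU on switch normal ✗; fragmentation needed ICMP ✗; TTL-expired ICMP seen ✓; throughput capped below line rate ✓; CRC errors flat ✓; ARP requests flooding ✗; packet loss ✓
No candidate is consistent with all observations.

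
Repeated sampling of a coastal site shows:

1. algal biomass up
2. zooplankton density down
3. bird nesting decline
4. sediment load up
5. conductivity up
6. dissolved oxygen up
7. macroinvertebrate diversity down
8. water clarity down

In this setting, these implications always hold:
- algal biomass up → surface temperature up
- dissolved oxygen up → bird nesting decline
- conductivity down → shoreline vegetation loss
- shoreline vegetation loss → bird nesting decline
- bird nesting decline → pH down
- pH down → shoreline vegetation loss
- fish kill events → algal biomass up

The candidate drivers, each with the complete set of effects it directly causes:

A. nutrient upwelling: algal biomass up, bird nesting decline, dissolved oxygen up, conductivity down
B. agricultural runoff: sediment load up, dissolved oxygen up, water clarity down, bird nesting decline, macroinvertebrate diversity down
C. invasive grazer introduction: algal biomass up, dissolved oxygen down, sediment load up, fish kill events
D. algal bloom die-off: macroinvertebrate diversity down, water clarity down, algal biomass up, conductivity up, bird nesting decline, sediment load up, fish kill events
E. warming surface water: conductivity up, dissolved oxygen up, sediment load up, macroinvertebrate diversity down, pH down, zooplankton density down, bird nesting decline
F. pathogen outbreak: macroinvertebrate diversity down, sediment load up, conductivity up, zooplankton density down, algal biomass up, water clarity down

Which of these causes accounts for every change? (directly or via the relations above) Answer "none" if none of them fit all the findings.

none

Testing each hypothesis:
(A) nutrient upwelling — fails on zooplankton density down, sediment load up, conductivity up, macroinvertebrate diversity down, water clarity down (predicts conductivity down, not conductivity up)
(B) agricultural runoff — algal biomass up miss; zooplankton density down miss; bird nesting decline match; sediment load up match; conductivity up miss; dissolved oxygen up match; macroinvertebrate diversity down match; water clarity down match
(C) invasive grazer introduction — algal biomass up match; zooplankton density down miss; bird nesting decline miss; sediment load up match; conductivity up miss; dissolved oxygen up miss; macroinvertebrate diversity down miss; water clarity down miss
(D) algal bloom die-off — algal biomass up match; zooplankton density down miss; bird nesting decline match; sediment load up match; conductivity up match; dissolved oxygen up miss; macroinvertebrate diversity down match; water clarity down match
(E) warming surface water — does not account for algal biomass up, water clarity down
(F) pathogen outbreak — does not account for bird nesting decline, dissolved oxygen up
Every candidate fails on at least one observation.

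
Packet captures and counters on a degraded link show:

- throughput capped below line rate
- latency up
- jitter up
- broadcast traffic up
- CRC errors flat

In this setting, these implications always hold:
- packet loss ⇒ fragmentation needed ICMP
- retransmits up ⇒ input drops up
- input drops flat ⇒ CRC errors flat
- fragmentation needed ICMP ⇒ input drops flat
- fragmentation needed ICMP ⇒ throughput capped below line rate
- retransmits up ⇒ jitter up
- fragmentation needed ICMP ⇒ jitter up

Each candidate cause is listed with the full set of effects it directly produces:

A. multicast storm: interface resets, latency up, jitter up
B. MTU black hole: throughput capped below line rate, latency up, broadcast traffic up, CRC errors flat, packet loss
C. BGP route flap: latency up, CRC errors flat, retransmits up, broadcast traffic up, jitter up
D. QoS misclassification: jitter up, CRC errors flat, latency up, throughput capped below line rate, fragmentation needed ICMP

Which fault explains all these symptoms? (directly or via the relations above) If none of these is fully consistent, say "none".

B

Per-candidate check:
(A) multicast storm — throughput capped below line rate miss; latency up match; jitter up match; broadcast traffic up miss; CRC errors flat miss
(B) MTU black hole — throughput capped below line rate match; latency up match; jitter up match (through packet loss → fragmentation needed ICMP → jitter up); broadcast traffic up match; CRC errors flat match
(C) BGP route flap — throughput capped below line rate miss; latency up match; jitter up match; broadcast traffic up match; CRC errors flat match
(D) QoS misclassification — does not account for broadcast traffic up
(B) is the only candidate with no mismatches.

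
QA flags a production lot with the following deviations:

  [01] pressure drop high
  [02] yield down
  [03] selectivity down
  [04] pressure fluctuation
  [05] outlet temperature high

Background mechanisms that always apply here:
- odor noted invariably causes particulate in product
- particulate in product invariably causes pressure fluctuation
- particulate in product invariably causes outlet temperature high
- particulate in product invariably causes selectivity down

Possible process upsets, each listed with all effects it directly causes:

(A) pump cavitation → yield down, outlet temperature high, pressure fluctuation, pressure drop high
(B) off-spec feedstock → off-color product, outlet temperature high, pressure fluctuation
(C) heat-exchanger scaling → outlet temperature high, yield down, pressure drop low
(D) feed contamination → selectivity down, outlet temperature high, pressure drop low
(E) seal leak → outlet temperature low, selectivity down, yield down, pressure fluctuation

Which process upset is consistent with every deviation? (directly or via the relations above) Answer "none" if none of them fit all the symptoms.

none

Checking each candidate against the observations:
(A) pump cavitation — does not account for selectivity down
(B) off-spec feedstock — pressure drop high -; yield down -; selectivity down -; pressure fluctuation +; outlet temperature high +
(C) heat-exchanger scaling — fails on pressure drop high, selectivity down, pressure fluctuation (predicts pressure drop low, not pressure drop high)
(D) feed contamination — fails on pressure drop high, yield down, pressure fluctuation (predicts pressure drop low, not pressure drop high)
(E) seal leak — fails on pressure drop high, outlet temperature high (predicts outlet temperature low, not outlet temperature high)
None of the listed candidates fits everything.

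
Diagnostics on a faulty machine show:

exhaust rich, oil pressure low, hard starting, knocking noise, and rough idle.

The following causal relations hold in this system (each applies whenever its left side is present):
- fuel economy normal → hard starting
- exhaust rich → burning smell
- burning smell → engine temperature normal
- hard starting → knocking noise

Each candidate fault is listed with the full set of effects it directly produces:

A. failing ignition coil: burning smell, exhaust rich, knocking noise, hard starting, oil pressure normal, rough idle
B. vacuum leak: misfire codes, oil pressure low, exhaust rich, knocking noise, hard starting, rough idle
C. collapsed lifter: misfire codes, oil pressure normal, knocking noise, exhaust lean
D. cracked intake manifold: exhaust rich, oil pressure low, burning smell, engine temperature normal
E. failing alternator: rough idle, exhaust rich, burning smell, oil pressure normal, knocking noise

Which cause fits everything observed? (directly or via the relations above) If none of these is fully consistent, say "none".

Per-candidate check:
(A) failing ignition coil — fails on oil pressure low (predicts oil pressure normal, not oil pressure low)
(B) vacuum leak — accounts for every observation
(C) collapsed lifter — fails on exhaust rich, oil pressure low, hard starting, rough idle (predicts exhaust lean, not exhaust rich; predicts oil pressure normal, not oil pressure low)
(D) cracked intake manifold — exhaust rich ✓; oil pressure low ✓; hard starting ✗; knocking noise ✗; rough idle ✗
(E) failing alternator — exhaust rich ✓; oil pressure low ✗; hard starting ✗; knocking noise ✓; rough idle ✓
Only (B) is consistent with every observation.

B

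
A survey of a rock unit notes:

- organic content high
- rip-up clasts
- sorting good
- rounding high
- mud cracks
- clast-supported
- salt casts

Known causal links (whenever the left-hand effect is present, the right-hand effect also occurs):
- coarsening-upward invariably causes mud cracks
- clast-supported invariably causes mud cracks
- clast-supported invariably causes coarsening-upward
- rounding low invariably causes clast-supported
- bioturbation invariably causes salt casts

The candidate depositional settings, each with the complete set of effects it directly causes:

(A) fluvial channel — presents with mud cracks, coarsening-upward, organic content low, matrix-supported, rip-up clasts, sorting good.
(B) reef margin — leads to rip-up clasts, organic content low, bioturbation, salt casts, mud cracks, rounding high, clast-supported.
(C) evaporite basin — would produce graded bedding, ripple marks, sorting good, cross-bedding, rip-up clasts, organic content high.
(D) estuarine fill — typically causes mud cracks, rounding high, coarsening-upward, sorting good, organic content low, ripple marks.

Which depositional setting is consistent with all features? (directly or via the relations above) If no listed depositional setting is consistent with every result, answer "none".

none

Checking each candidate against the observations:
(A) fluvial channel — fails on organic content high, rounding high, clast-supported, salt casts (predicts organic content low, not organic content high; predicts matrix-supported, not clast-supported)
(B) reef margin — organic content high -; rip-up clasts +; sorting good -; rounding high +; mud cracks +; clast-supported +; salt casts +
(C) evaporite basin — organic content high +; rip-up clasts +; sorting good +; rounding high -; mud cracks -; clast-supported -; salt casts -
(D) estuarine fill — organic content high -; rip-up clasts -; sorting good +; rounding high +; mud cracks +; clast-supported -; salt casts -
No candidate is consistent with all observations.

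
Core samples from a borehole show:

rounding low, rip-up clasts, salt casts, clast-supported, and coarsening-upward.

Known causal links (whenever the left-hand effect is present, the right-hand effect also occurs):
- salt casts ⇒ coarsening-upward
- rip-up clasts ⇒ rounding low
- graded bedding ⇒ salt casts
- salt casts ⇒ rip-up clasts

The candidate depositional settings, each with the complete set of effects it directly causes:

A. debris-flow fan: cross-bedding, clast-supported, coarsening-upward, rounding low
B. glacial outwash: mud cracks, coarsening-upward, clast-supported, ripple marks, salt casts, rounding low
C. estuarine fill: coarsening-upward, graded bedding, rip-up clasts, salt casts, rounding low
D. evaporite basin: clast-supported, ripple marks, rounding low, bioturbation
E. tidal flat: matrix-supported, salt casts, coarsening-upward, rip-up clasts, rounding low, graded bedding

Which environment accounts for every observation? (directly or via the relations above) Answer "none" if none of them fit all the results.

Testing each hypothesis:
(A) debris-flow fan — does not account for rip-up clasts, salt casts
(B) glacial outwash — rounding low match; rip-up clasts match (by salt casts → rip-up clasts); salt casts match; clast-supported match; coarsening-upward match
(C) estuarine fill — does not account for clast-supported
(D) evaporite basin — does not account for rip-up clasts, salt casts, coarsening-upward
(E) tidal flat — rounding low match; rip-up clasts match; salt casts match; clast-supported miss; coarsening-upward match
(B) alone accounts for all the evidence.

B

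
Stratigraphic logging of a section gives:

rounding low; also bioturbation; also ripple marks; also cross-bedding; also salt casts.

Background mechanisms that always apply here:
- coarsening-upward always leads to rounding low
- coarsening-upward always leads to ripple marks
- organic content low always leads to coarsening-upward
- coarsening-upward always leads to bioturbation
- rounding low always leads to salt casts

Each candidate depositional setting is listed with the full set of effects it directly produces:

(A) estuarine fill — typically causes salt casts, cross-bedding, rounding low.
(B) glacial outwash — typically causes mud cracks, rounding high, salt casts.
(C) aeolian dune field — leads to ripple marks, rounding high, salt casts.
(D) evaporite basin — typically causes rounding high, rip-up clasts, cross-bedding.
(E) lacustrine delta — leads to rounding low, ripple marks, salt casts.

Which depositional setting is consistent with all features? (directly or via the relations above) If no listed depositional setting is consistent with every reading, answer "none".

Testing each hypothesis:
(A) estuarine fill — does not account for bioturbation, ripple marks
(B) glacial outwash — rounding low miss; bioturbation miss; ripple marks miss; cross-bedding miss; salt casts match
(C) aeolian dune field — rounding low miss; bioturbation miss; ripple marks match; cross-bedding miss; salt casts match
(D) evaporite basin — fails on rounding low, bioturbation, ripple marks, salt casts (predicts rounding high, not rounding low)
(E) lacustrine delta — does not account for bioturbation, cross-bedding
None of the listed candidates fits everything.

none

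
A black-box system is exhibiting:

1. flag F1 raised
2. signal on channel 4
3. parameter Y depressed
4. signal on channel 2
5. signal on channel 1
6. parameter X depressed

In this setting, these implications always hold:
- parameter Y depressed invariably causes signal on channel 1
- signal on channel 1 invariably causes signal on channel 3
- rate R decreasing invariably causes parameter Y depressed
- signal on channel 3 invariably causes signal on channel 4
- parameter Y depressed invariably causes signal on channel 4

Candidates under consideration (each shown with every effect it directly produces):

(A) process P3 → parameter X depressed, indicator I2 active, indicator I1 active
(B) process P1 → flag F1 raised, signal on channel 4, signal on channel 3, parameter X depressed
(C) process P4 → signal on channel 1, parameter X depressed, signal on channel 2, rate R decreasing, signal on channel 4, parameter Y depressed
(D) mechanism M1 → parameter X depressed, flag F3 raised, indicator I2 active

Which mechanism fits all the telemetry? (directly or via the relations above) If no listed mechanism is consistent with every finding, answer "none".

none

For each candidate, compare predicted effects to what was observed:
(A) process P3 — does not account for flag F1 raised, signal on channel 4, parameter Y depressed, signal on channel 2, signal on channel 1
(B) process P1 — flag F1 raised yes; signal on channel 4 yes; parameter Y depressed NO; signal on channel 2 NO; signal on channel 1 NO; parameter X depressed yes
(C) process P4 — flag F1 raised NO; signal on channel 4 yes; parameter Y depressed yes; signal on channel 2 yes; signal on channel 1 yes; parameter X depressed yes
(D) mechanism M1 — does not account for flag F1 raised, signal on channel 4, parameter Y depressed, signal on channel 2, signal on channel 1
None of the listed candidates fits everything.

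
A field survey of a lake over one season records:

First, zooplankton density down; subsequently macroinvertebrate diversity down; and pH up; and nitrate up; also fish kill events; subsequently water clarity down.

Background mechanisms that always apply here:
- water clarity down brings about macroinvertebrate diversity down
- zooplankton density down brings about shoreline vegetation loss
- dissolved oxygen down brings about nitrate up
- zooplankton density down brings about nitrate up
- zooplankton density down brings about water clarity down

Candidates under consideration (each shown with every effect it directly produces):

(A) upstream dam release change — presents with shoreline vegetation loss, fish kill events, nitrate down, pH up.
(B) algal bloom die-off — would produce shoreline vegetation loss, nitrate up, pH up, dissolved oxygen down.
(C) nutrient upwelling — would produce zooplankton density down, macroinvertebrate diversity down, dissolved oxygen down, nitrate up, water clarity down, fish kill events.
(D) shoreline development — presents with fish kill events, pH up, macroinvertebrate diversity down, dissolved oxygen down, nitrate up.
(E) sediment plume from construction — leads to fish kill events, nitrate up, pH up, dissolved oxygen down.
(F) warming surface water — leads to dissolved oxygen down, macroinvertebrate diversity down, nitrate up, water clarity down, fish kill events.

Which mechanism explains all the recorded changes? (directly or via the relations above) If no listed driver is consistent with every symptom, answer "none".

none

Per-candidate check:
(A) upstream dam release change — zooplankton density down NO; macroinvertebrate diversity down NO; pH up yes; nitrate up NO; fish kill events yes; water clarity down NO
(B) algal bloom die-off — does not account for zooplankton density down, macroinvertebrate diversity down, fish kill events, water clarity down
(C) nutrient upwelling — does not account for pH up
(D) shoreline development — zooplankton density down NO; macroinvertebrate diversity down yes; pH up yes; nitrate up yes; fish kill events yes; water clarity down NO
(E) sediment plume from construction — zooplankton density down NO; macroinvertebrate diversity down NO; pH up yes; nitrate up yes; fish kill events yes; water clarity down NO
(F) warming surface water — zooplankton density down NO; macroinvertebrate diversity down yes; pH up NO; nitrate up yes; fish kill events yes; water clarity down yes
No candidate is consistent with all observations.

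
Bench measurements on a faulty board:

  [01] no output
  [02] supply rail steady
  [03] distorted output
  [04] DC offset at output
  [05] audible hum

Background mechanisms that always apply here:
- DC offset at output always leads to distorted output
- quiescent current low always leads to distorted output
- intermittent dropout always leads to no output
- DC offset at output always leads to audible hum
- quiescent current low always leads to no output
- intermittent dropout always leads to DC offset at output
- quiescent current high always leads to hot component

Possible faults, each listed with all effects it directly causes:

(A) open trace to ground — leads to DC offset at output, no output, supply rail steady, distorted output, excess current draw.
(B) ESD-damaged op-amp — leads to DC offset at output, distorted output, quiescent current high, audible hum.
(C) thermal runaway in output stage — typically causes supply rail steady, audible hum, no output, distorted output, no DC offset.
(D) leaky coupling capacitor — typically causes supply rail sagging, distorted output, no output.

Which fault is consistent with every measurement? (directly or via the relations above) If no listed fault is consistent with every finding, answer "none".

For each candidate, compare predicted effects to what was observed:
(A) open trace to ground — no output yes; supply rail steady yes; distorted output yes; DC offset at output yes; audible hum yes (via DC offset at output → audible hum)
(B) ESD-damaged op-amp — does not account for no output, supply rail steady
(C) thermal runaway in output stage — fails on DC offset at output (predicts no DC offset, not DC offset at output)
(D) leaky coupling capacitor — fails on supply rail steady, DC offset at output, audible hum (predicts supply rail sagging, not supply rail steady)
Only (A) is consistent with every observation.

A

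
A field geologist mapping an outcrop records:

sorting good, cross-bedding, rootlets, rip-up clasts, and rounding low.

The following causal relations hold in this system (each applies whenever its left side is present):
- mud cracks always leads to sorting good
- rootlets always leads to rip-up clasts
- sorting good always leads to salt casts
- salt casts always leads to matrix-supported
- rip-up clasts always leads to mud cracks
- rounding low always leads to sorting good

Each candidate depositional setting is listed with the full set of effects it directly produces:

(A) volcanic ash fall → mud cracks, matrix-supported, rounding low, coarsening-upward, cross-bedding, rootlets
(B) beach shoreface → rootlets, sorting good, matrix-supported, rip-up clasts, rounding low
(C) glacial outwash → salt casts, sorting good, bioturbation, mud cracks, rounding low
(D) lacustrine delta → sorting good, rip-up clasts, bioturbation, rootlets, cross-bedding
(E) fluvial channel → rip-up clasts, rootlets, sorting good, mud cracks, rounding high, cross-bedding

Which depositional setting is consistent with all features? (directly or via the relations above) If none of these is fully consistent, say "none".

A

Per-candidate check:
(A) volcanic ash fall — accounts for every observation (sorting good via mud cracks → sorting good)
(B) beach shoreface — does not account for cross-bedding
(C) glacial outwash — sorting good +; cross-bedding -; rootlets -; rip-up clasts -; rounding low +
(D) lacustrine delta — does not account for rounding low
(E) fluvial channel — sorting good +; cross-bedding +; rootlets +; rip-up clasts +; rounding low -
(A) alone accounts for all the evidence.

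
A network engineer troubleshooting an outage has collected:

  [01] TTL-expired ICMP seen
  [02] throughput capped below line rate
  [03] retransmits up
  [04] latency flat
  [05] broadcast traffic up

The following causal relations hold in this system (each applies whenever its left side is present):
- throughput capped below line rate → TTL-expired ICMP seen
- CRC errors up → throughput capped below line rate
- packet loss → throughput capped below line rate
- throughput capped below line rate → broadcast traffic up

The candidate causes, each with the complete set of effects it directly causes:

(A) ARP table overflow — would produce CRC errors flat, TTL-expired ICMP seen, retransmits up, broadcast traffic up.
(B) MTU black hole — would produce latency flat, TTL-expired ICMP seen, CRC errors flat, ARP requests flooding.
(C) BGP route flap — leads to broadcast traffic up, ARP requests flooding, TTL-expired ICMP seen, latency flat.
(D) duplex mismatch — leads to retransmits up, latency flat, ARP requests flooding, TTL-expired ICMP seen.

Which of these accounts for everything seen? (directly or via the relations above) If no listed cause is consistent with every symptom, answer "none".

For each candidate, compare predicted effects to what was observed:
(A) ARP table overflow — TTL-expired ICMP seen +; throughput capped below line rate -; retransmits up +; latency flat -; broadcast traffic up +
(B) MTU black hole — TTL-expired ICMP seen +; throughput capped below line rate -; retransmits up -; latency flat +; broadcast traffic up -
(C) BGP route flap — TTL-expired ICMP seen +; throughput capped below line rate -; retransmits up -; latency flat +; broadcast traffic up +
(D) duplex mismatch — TTL-expired ICMP seen +; throughput capped below line rate -; retransmits up +; latency flat +; broadcast traffic up -
Every candidate fails on at least one observation.

none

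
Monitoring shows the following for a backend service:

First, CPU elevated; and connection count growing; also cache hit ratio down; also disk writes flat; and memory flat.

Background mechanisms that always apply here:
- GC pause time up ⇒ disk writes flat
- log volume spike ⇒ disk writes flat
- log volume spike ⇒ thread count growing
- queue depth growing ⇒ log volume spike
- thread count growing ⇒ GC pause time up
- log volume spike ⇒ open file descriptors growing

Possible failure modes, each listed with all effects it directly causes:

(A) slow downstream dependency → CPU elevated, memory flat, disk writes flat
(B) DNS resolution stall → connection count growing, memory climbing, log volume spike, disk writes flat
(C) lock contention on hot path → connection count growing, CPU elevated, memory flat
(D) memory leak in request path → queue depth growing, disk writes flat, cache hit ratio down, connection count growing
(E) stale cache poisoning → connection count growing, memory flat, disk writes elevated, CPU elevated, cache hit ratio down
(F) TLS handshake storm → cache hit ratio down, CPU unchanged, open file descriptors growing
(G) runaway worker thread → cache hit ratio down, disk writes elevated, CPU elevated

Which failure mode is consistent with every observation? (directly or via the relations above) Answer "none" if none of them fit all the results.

Checking each candidate against the observations:
(A) slow downstream dependency — does not account for connection count growing, cache hit ratio down
(B) DNS resolution stall — CPU elevated ✗; connection count growing ✓; cache hit ratio down ✗; disk writes flat ✓; memory flat ✗
(C) lock contention on hot path — CPU elevated ✓; connection count growing ✓; cache hit ratio down ✗; disk writes flat ✗; memory flat ✓
(D) memory leak in request path — does not account for CPU elevated, memory flat
(E) stale cache poisoning — fails on disk writes flat (predicts disk writes elevated, not disk writes flat)
(F) TLS handshake storm — fails on CPU elevated, connection count growing, disk writes flat, memory flat (predicts CPU unchanged, not CPU elevated)
(G) runaway worker thread — CPU elevated ✓; connection count growing ✗; cache hit ratio down ✓; disk writes flat ✗; memory flat ✗
No candidate is consistent with all observations.

none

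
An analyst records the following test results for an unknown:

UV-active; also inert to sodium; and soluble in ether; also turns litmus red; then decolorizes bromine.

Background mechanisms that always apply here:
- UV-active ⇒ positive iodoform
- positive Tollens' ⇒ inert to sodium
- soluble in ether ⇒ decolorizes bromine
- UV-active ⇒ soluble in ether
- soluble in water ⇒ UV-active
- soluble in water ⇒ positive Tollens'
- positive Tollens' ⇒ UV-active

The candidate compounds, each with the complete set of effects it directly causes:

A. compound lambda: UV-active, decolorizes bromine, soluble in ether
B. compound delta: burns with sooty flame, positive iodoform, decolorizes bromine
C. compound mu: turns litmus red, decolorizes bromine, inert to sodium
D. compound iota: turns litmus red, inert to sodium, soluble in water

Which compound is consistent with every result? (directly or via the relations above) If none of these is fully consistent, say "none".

Per-candidate check:
(A) compound lambda — UV-active ✓; inert to sodium ✗; soluble in ether ✓; turns litmus red ✗; decolorizes bromine ✓
(B) compound delta — UV-active ✗; inert to sodium ✗; soluble in ether ✗; turns litmus red ✗; decolorizes bromine ✓
(C) compound mu — UV-active ✗; inert to sodium ✓; soluble in ether ✗; turns litmus red ✓; decolorizes bromine ✓
(D) compound iota — UV-active ✓ (via soluble in water → UV-active); inert to sodium ✓; soluble in ether ✓ (via soluble in water → UV-active → soluble in ether); turns litmus red ✓; decolorizes bromine ✓ (via soluble in water → UV-active → soluble in ether → decolorizes bromine)
Only (D) is consistent with every observation.

D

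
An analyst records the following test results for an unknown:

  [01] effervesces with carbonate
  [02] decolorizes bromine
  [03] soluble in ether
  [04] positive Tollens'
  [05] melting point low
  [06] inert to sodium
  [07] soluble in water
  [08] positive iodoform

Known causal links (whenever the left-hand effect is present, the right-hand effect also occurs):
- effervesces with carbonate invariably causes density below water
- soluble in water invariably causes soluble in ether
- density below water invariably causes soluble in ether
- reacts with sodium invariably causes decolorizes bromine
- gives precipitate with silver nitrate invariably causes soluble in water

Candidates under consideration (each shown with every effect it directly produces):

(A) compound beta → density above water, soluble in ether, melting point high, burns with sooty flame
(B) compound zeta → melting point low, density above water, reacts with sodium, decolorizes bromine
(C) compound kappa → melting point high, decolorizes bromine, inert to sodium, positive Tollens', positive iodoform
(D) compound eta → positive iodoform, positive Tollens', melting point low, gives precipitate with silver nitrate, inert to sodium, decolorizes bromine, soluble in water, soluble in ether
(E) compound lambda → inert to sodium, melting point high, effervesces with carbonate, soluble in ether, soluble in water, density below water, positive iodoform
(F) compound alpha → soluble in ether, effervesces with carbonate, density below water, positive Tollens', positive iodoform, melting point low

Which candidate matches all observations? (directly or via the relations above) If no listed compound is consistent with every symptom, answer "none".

Testing each hypothesis:
(A) compound beta — effervesces with carbonate NO; decolorizes bromine NO; soluble in ether yes; positive Tollens' NO; melting point low NO; inert to sodium NO; soluble in water NO; positive iodoform NO
(B) compound zeta — fails on effervesces with carbonate, soluble in ether, positive Tollens', inert to sodium, soluble in water, positive iodoform (predicts reacts with sodium, not inert to sodium)
(C) compound kappa — fails on effervesces with carbonate, soluble in ether, melting point low, soluble in water (predicts melting point high, not melting point low)
(D) compound eta — effervesces with carbonate NO; decolorizes bromine yes; soluble in ether yes; positive Tollens' yes; melting point low yes; inert to sodium yes; soluble in water yes; positive iodoform yes
(E) compound lambda — effervesces with carbonate yes; decolorizes bromine NO; soluble in ether yes; positive Tollens' NO; melting point low NO; inert to sodium yes; soluble in water yes; positive iodoform yes
(F) compound alpha — effervesces with carbonate yes; decolorizes bromine NO; soluble in ether yes; positive Tollens' yes; melting point low yes; inert to sodium NO; soluble in water NO; positive iodoform yes
None of the listed candidates fits everything.

none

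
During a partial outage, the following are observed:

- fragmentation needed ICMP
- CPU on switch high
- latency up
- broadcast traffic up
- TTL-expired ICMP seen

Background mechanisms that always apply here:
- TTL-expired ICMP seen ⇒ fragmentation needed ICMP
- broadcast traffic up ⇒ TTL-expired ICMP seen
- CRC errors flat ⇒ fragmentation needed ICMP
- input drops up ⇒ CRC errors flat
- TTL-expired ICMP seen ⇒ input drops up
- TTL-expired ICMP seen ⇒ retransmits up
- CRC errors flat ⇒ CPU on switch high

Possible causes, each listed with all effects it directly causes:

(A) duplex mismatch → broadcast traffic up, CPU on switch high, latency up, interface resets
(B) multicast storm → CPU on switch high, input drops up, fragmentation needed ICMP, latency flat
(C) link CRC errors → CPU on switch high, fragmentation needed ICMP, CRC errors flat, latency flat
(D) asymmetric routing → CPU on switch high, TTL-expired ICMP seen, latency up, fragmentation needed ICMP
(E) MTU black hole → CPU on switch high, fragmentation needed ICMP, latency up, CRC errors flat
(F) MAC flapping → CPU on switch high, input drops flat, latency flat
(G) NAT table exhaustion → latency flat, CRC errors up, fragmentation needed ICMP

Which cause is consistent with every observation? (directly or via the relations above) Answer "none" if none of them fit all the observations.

A

Testing each hypothesis:
(A) duplex mismatch — fragmentation needed ICMP yes (by broadcast traffic up → TTL-expired ICMP seen → fragmentation needed ICMP); CPU on switch high yes; latency up yes; broadcast traffic up yes; TTL-expired ICMP seen yes (by broadcast traffic up → TTL-expired ICMP seen)
(B) multicast storm — fragmentation needed ICMP yes; CPU on switch high yes; latency up NO; broadcast traffic up NO; TTL-expired ICMP seen NO
(C) link CRC errors — fragmentation needed ICMP yes; CPU on switch high yes; latency up NO; broadcast traffic up NO; TTL-expired ICMP seen NO
(D) asymmetric routing — fragmentation needed ICMP yes; CPU on switch high yes; latency up yes; broadcast traffic up NO; TTL-expired ICMP seen yes
(E) MTU black hole — fragmentation needed ICMP yes; CPU on switch high yes; latency up yes; broadcast traffic up NO; TTL-expired ICMP seen NO
(F) MAC flapping — fragmentation needed ICMP NO; CPU on switch high yes; latency up NO; broadcast traffic up NO; TTL-expired ICMP seen NO
(G) NAT table exhaustion — fails on CPU on switch high, latency up, broadcast traffic up, TTL-expired ICMP seen (predicts latency flat, not latency up)
Only (A) is consistent with every observation.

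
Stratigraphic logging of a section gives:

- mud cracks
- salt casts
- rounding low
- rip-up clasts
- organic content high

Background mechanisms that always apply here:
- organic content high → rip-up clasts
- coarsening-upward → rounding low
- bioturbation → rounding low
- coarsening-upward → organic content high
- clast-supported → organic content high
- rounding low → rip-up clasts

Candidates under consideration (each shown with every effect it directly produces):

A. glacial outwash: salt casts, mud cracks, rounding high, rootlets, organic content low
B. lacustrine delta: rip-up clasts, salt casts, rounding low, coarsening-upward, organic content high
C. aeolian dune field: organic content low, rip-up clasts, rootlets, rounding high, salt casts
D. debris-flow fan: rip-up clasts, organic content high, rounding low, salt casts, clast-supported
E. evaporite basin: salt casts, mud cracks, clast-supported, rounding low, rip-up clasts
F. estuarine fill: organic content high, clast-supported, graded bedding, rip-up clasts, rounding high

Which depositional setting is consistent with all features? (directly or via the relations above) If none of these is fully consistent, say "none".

Per-candidate check:
(A) glacial outwash — fails on rounding low, rip-up clasts, organic content high (predicts rounding high, not rounding low; predicts organic content low, not organic content high)
(B) lacustrine delta — mud cracks ✗; salt casts ✓; rounding low ✓; rip-up clasts ✓; organic content high ✓
(C) aeolian dune field — mud cracks ✗; salt casts ✓; rounding low ✗; rip-up clasts ✓; organic content high ✗
(D) debris-flow fan — mud cracks ✗; salt casts ✓; rounding low ✓; rip-up clasts ✓; organic content high ✓
(E) evaporite basin — mud cracks ✓; salt casts ✓; rounding low ✓; rip-up clasts ✓; organic content high ✓ (via clast-supported → organic content high)
(F) estuarine fill — fails on mud cracks, salt casts, rounding low (predicts rounding high, not rounding low)
(E) is the only candidate with no mismatches.

E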